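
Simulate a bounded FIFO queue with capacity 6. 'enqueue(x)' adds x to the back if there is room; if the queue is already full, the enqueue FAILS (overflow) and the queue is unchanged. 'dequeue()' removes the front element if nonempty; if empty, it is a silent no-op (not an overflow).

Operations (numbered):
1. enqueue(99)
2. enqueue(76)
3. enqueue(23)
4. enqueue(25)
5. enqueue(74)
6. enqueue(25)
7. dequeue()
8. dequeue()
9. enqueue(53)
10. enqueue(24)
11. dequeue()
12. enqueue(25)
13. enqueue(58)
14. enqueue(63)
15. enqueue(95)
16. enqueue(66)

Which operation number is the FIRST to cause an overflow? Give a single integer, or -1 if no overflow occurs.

Answer: 13

Derivation:
1. enqueue(99): size=1
2. enqueue(76): size=2
3. enqueue(23): size=3
4. enqueue(25): size=4
5. enqueue(74): size=5
6. enqueue(25): size=6
7. dequeue(): size=5
8. dequeue(): size=4
9. enqueue(53): size=5
10. enqueue(24): size=6
11. dequeue(): size=5
12. enqueue(25): size=6
13. enqueue(58): size=6=cap → OVERFLOW (fail)
14. enqueue(63): size=6=cap → OVERFLOW (fail)
15. enqueue(95): size=6=cap → OVERFLOW (fail)
16. enqueue(66): size=6=cap → OVERFLOW (fail)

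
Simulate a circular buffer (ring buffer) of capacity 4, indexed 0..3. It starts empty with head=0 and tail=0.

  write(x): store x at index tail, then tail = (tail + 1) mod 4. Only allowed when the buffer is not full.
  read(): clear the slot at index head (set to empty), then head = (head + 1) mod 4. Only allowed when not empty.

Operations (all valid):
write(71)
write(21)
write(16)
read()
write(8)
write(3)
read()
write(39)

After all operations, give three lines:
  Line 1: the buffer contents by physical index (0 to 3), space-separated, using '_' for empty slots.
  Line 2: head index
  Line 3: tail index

Answer: 3 39 16 8
2
2

Derivation:
write(71): buf=[71 _ _ _], head=0, tail=1, size=1
write(21): buf=[71 21 _ _], head=0, tail=2, size=2
write(16): buf=[71 21 16 _], head=0, tail=3, size=3
read(): buf=[_ 21 16 _], head=1, tail=3, size=2
write(8): buf=[_ 21 16 8], head=1, tail=0, size=3
write(3): buf=[3 21 16 8], head=1, tail=1, size=4
read(): buf=[3 _ 16 8], head=2, tail=1, size=3
write(39): buf=[3 39 16 8], head=2, tail=2, size=4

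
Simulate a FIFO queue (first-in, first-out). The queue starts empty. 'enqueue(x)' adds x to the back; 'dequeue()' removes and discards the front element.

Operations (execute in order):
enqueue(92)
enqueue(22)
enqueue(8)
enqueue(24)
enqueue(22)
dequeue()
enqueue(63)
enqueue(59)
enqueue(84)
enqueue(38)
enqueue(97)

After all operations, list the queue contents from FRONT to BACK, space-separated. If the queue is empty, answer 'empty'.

Answer: 22 8 24 22 63 59 84 38 97

Derivation:
enqueue(92): [92]
enqueue(22): [92, 22]
enqueue(8): [92, 22, 8]
enqueue(24): [92, 22, 8, 24]
enqueue(22): [92, 22, 8, 24, 22]
dequeue(): [22, 8, 24, 22]
enqueue(63): [22, 8, 24, 22, 63]
enqueue(59): [22, 8, 24, 22, 63, 59]
enqueue(84): [22, 8, 24, 22, 63, 59, 84]
enqueue(38): [22, 8, 24, 22, 63, 59, 84, 38]
enqueue(97): [22, 8, 24, 22, 63, 59, 84, 38, 97]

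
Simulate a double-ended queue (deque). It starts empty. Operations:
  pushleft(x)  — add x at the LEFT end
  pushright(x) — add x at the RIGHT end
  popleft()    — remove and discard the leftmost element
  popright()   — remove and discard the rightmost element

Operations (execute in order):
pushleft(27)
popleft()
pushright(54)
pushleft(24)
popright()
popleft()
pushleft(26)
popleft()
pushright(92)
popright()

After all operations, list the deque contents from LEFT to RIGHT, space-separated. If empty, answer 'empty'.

pushleft(27): [27]
popleft(): []
pushright(54): [54]
pushleft(24): [24, 54]
popright(): [24]
popleft(): []
pushleft(26): [26]
popleft(): []
pushright(92): [92]
popright(): []

Answer: empty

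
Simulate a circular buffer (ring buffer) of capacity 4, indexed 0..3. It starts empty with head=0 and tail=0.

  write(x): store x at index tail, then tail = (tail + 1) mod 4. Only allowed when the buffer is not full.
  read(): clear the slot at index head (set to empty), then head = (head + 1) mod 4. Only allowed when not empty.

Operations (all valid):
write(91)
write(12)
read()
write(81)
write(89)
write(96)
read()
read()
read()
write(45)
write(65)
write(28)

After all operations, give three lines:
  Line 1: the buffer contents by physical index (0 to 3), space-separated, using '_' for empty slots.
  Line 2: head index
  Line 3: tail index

Answer: 96 45 65 28
0
0

Derivation:
write(91): buf=[91 _ _ _], head=0, tail=1, size=1
write(12): buf=[91 12 _ _], head=0, tail=2, size=2
read(): buf=[_ 12 _ _], head=1, tail=2, size=1
write(81): buf=[_ 12 81 _], head=1, tail=3, size=2
write(89): buf=[_ 12 81 89], head=1, tail=0, size=3
write(96): buf=[96 12 81 89], head=1, tail=1, size=4
read(): buf=[96 _ 81 89], head=2, tail=1, size=3
read(): buf=[96 _ _ 89], head=3, tail=1, size=2
read(): buf=[96 _ _ _], head=0, tail=1, size=1
write(45): buf=[96 45 _ _], head=0, tail=2, size=2
write(65): buf=[96 45 65 _], head=0, tail=3, size=3
write(28): buf=[96 45 65 28], head=0, tail=0, size=4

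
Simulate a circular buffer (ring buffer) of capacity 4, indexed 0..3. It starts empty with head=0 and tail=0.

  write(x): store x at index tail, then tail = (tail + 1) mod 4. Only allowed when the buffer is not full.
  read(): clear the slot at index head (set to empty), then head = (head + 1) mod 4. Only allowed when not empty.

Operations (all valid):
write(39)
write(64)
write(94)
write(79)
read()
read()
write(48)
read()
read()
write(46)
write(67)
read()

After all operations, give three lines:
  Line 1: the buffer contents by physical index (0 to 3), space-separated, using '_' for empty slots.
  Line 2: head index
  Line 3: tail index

write(39): buf=[39 _ _ _], head=0, tail=1, size=1
write(64): buf=[39 64 _ _], head=0, tail=2, size=2
write(94): buf=[39 64 94 _], head=0, tail=3, size=3
write(79): buf=[39 64 94 79], head=0, tail=0, size=4
read(): buf=[_ 64 94 79], head=1, tail=0, size=3
read(): buf=[_ _ 94 79], head=2, tail=0, size=2
write(48): buf=[48 _ 94 79], head=2, tail=1, size=3
read(): buf=[48 _ _ 79], head=3, tail=1, size=2
read(): buf=[48 _ _ _], head=0, tail=1, size=1
write(46): buf=[48 46 _ _], head=0, tail=2, size=2
write(67): buf=[48 46 67 _], head=0, tail=3, size=3
read(): buf=[_ 46 67 _], head=1, tail=3, size=2

Answer: _ 46 67 _
1
3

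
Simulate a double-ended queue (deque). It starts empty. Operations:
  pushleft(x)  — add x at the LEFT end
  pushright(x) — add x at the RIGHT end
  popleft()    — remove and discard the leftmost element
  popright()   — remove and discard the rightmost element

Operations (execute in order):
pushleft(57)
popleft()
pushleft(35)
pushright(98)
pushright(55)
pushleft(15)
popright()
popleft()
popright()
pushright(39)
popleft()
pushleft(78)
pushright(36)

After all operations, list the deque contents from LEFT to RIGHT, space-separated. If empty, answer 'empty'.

Answer: 78 39 36

Derivation:
pushleft(57): [57]
popleft(): []
pushleft(35): [35]
pushright(98): [35, 98]
pushright(55): [35, 98, 55]
pushleft(15): [15, 35, 98, 55]
popright(): [15, 35, 98]
popleft(): [35, 98]
popright(): [35]
pushright(39): [35, 39]
popleft(): [39]
pushleft(78): [78, 39]
pushright(36): [78, 39, 36]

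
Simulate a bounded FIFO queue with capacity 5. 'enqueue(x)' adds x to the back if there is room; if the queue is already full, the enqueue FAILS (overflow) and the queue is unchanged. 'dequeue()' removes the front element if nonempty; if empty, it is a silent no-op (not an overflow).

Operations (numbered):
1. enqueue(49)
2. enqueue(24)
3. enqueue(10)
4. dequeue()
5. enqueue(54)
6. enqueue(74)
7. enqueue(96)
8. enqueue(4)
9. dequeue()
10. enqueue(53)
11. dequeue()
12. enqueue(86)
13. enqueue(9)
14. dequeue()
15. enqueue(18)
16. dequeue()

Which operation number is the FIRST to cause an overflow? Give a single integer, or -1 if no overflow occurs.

1. enqueue(49): size=1
2. enqueue(24): size=2
3. enqueue(10): size=3
4. dequeue(): size=2
5. enqueue(54): size=3
6. enqueue(74): size=4
7. enqueue(96): size=5
8. enqueue(4): size=5=cap → OVERFLOW (fail)
9. dequeue(): size=4
10. enqueue(53): size=5
11. dequeue(): size=4
12. enqueue(86): size=5
13. enqueue(9): size=5=cap → OVERFLOW (fail)
14. dequeue(): size=4
15. enqueue(18): size=5
16. dequeue(): size=4

Answer: 8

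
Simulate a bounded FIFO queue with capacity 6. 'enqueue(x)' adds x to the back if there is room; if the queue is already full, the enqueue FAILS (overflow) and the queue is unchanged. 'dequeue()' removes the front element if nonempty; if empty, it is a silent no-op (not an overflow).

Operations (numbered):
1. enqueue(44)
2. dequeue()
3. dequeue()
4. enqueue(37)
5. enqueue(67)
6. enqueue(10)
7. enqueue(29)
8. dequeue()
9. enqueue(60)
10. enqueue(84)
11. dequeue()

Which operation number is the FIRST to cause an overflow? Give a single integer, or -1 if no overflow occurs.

1. enqueue(44): size=1
2. dequeue(): size=0
3. dequeue(): empty, no-op, size=0
4. enqueue(37): size=1
5. enqueue(67): size=2
6. enqueue(10): size=3
7. enqueue(29): size=4
8. dequeue(): size=3
9. enqueue(60): size=4
10. enqueue(84): size=5
11. dequeue(): size=4

Answer: -1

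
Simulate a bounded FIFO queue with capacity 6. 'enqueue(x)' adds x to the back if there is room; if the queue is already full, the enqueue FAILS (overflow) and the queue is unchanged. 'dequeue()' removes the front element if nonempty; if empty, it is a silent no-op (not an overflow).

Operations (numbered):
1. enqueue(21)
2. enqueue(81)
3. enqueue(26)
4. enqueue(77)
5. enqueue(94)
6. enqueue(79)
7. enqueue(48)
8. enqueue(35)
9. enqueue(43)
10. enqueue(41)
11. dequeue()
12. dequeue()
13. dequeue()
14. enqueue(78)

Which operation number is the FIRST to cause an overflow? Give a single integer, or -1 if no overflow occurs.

Answer: 7

Derivation:
1. enqueue(21): size=1
2. enqueue(81): size=2
3. enqueue(26): size=3
4. enqueue(77): size=4
5. enqueue(94): size=5
6. enqueue(79): size=6
7. enqueue(48): size=6=cap → OVERFLOW (fail)
8. enqueue(35): size=6=cap → OVERFLOW (fail)
9. enqueue(43): size=6=cap → OVERFLOW (fail)
10. enqueue(41): size=6=cap → OVERFLOW (fail)
11. dequeue(): size=5
12. dequeue(): size=4
13. dequeue(): size=3
14. enqueue(78): size=4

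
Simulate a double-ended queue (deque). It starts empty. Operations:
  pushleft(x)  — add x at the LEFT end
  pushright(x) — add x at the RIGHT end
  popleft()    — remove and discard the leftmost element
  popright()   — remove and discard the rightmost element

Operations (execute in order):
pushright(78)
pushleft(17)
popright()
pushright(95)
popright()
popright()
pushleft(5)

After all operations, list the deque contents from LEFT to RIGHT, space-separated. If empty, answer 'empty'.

Answer: 5

Derivation:
pushright(78): [78]
pushleft(17): [17, 78]
popright(): [17]
pushright(95): [17, 95]
popright(): [17]
popright(): []
pushleft(5): [5]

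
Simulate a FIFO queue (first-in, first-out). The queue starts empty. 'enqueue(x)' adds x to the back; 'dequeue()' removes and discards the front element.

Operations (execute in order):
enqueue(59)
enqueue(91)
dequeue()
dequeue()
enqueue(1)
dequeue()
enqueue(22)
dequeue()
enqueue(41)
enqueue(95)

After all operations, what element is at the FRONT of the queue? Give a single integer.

Answer: 41

Derivation:
enqueue(59): queue = [59]
enqueue(91): queue = [59, 91]
dequeue(): queue = [91]
dequeue(): queue = []
enqueue(1): queue = [1]
dequeue(): queue = []
enqueue(22): queue = [22]
dequeue(): queue = []
enqueue(41): queue = [41]
enqueue(95): queue = [41, 95]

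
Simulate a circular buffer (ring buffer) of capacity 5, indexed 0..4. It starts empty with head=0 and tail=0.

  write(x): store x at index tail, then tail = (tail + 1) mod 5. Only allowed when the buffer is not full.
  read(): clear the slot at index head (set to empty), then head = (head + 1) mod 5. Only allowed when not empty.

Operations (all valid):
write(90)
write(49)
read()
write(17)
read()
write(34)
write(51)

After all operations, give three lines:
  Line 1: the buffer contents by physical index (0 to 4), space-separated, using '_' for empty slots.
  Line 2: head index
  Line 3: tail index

write(90): buf=[90 _ _ _ _], head=0, tail=1, size=1
write(49): buf=[90 49 _ _ _], head=0, tail=2, size=2
read(): buf=[_ 49 _ _ _], head=1, tail=2, size=1
write(17): buf=[_ 49 17 _ _], head=1, tail=3, size=2
read(): buf=[_ _ 17 _ _], head=2, tail=3, size=1
write(34): buf=[_ _ 17 34 _], head=2, tail=4, size=2
write(51): buf=[_ _ 17 34 51], head=2, tail=0, size=3

Answer: _ _ 17 34 51
2
0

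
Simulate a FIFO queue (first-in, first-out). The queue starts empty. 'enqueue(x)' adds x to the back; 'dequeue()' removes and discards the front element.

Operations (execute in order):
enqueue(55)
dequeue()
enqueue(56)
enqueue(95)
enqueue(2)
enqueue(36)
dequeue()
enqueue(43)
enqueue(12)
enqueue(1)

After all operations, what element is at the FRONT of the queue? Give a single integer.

enqueue(55): queue = [55]
dequeue(): queue = []
enqueue(56): queue = [56]
enqueue(95): queue = [56, 95]
enqueue(2): queue = [56, 95, 2]
enqueue(36): queue = [56, 95, 2, 36]
dequeue(): queue = [95, 2, 36]
enqueue(43): queue = [95, 2, 36, 43]
enqueue(12): queue = [95, 2, 36, 43, 12]
enqueue(1): queue = [95, 2, 36, 43, 12, 1]

Answer: 95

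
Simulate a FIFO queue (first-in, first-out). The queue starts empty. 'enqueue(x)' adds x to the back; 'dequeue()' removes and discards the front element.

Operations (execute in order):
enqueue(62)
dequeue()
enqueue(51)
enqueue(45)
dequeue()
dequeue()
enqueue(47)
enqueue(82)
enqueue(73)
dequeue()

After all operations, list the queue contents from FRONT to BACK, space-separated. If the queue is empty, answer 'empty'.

enqueue(62): [62]
dequeue(): []
enqueue(51): [51]
enqueue(45): [51, 45]
dequeue(): [45]
dequeue(): []
enqueue(47): [47]
enqueue(82): [47, 82]
enqueue(73): [47, 82, 73]
dequeue(): [82, 73]

Answer: 82 73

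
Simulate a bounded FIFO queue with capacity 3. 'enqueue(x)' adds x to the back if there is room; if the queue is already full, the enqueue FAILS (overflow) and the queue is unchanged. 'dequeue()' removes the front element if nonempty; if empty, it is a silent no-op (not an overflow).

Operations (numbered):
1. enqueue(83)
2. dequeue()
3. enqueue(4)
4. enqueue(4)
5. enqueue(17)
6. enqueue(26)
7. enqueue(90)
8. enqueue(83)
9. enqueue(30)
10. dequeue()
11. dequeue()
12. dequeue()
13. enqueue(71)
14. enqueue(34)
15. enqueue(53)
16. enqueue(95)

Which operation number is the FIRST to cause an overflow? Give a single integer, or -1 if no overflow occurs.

1. enqueue(83): size=1
2. dequeue(): size=0
3. enqueue(4): size=1
4. enqueue(4): size=2
5. enqueue(17): size=3
6. enqueue(26): size=3=cap → OVERFLOW (fail)
7. enqueue(90): size=3=cap → OVERFLOW (fail)
8. enqueue(83): size=3=cap → OVERFLOW (fail)
9. enqueue(30): size=3=cap → OVERFLOW (fail)
10. dequeue(): size=2
11. dequeue(): size=1
12. dequeue(): size=0
13. enqueue(71): size=1
14. enqueue(34): size=2
15. enqueue(53): size=3
16. enqueue(95): size=3=cap → OVERFLOW (fail)

Answer: 6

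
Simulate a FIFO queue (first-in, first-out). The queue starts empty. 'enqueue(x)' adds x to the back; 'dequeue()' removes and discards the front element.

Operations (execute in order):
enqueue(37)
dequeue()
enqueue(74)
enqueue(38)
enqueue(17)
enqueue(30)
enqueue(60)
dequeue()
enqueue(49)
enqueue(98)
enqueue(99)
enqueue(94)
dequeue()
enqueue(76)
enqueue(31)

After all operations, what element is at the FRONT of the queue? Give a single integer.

Answer: 17

Derivation:
enqueue(37): queue = [37]
dequeue(): queue = []
enqueue(74): queue = [74]
enqueue(38): queue = [74, 38]
enqueue(17): queue = [74, 38, 17]
enqueue(30): queue = [74, 38, 17, 30]
enqueue(60): queue = [74, 38, 17, 30, 60]
dequeue(): queue = [38, 17, 30, 60]
enqueue(49): queue = [38, 17, 30, 60, 49]
enqueue(98): queue = [38, 17, 30, 60, 49, 98]
enqueue(99): queue = [38, 17, 30, 60, 49, 98, 99]
enqueue(94): queue = [38, 17, 30, 60, 49, 98, 99, 94]
dequeue(): queue = [17, 30, 60, 49, 98, 99, 94]
enqueue(76): queue = [17, 30, 60, 49, 98, 99, 94, 76]
enqueue(31): queue = [17, 30, 60, 49, 98, 99, 94, 76, 31]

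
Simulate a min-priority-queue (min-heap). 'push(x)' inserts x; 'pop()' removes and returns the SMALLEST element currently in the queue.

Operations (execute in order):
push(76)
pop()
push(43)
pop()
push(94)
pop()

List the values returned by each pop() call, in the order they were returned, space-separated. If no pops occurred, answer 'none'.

Answer: 76 43 94

Derivation:
push(76): heap contents = [76]
pop() → 76: heap contents = []
push(43): heap contents = [43]
pop() → 43: heap contents = []
push(94): heap contents = [94]
pop() → 94: heap contents = []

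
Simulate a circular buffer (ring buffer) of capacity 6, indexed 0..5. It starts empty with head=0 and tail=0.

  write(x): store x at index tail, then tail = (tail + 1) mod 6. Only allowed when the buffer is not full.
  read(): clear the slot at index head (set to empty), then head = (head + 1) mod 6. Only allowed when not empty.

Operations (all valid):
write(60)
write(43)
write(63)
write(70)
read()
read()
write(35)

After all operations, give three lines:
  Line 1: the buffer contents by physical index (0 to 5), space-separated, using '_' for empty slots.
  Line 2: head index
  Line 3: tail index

write(60): buf=[60 _ _ _ _ _], head=0, tail=1, size=1
write(43): buf=[60 43 _ _ _ _], head=0, tail=2, size=2
write(63): buf=[60 43 63 _ _ _], head=0, tail=3, size=3
write(70): buf=[60 43 63 70 _ _], head=0, tail=4, size=4
read(): buf=[_ 43 63 70 _ _], head=1, tail=4, size=3
read(): buf=[_ _ 63 70 _ _], head=2, tail=4, size=2
write(35): buf=[_ _ 63 70 35 _], head=2, tail=5, size=3

Answer: _ _ 63 70 35 _
2
5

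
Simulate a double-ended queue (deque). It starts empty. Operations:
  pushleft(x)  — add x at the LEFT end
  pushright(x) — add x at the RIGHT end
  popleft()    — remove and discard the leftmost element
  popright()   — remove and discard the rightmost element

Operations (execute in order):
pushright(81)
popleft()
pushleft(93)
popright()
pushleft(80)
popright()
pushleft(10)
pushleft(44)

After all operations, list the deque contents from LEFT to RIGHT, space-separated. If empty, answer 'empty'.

Answer: 44 10

Derivation:
pushright(81): [81]
popleft(): []
pushleft(93): [93]
popright(): []
pushleft(80): [80]
popright(): []
pushleft(10): [10]
pushleft(44): [44, 10]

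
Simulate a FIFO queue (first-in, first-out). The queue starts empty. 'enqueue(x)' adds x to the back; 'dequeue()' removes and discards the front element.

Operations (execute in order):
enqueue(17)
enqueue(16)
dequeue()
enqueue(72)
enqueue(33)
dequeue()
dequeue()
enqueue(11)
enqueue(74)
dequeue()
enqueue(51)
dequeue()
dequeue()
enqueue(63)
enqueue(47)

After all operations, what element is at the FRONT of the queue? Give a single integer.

enqueue(17): queue = [17]
enqueue(16): queue = [17, 16]
dequeue(): queue = [16]
enqueue(72): queue = [16, 72]
enqueue(33): queue = [16, 72, 33]
dequeue(): queue = [72, 33]
dequeue(): queue = [33]
enqueue(11): queue = [33, 11]
enqueue(74): queue = [33, 11, 74]
dequeue(): queue = [11, 74]
enqueue(51): queue = [11, 74, 51]
dequeue(): queue = [74, 51]
dequeue(): queue = [51]
enqueue(63): queue = [51, 63]
enqueue(47): queue = [51, 63, 47]

Answer: 51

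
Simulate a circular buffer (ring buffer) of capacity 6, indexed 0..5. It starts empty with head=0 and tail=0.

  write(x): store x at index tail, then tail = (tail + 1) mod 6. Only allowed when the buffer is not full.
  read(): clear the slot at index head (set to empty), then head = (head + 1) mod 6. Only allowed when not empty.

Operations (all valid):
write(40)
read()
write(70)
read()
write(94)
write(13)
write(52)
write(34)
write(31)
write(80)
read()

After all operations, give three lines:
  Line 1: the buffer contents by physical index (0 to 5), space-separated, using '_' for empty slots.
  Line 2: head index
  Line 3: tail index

Answer: 31 80 _ 13 52 34
3
2

Derivation:
write(40): buf=[40 _ _ _ _ _], head=0, tail=1, size=1
read(): buf=[_ _ _ _ _ _], head=1, tail=1, size=0
write(70): buf=[_ 70 _ _ _ _], head=1, tail=2, size=1
read(): buf=[_ _ _ _ _ _], head=2, tail=2, size=0
write(94): buf=[_ _ 94 _ _ _], head=2, tail=3, size=1
write(13): buf=[_ _ 94 13 _ _], head=2, tail=4, size=2
write(52): buf=[_ _ 94 13 52 _], head=2, tail=5, size=3
write(34): buf=[_ _ 94 13 52 34], head=2, tail=0, size=4
write(31): buf=[31 _ 94 13 52 34], head=2, tail=1, size=5
write(80): buf=[31 80 94 13 52 34], head=2, tail=2, size=6
read(): buf=[31 80 _ 13 52 34], head=3, tail=2, size=5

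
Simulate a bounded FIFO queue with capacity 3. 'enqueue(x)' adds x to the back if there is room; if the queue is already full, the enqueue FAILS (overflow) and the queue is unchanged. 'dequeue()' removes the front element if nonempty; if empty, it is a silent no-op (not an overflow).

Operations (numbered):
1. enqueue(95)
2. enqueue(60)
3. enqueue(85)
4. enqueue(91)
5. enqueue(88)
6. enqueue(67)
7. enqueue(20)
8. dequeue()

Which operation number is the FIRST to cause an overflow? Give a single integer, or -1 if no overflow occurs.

1. enqueue(95): size=1
2. enqueue(60): size=2
3. enqueue(85): size=3
4. enqueue(91): size=3=cap → OVERFLOW (fail)
5. enqueue(88): size=3=cap → OVERFLOW (fail)
6. enqueue(67): size=3=cap → OVERFLOW (fail)
7. enqueue(20): size=3=cap → OVERFLOW (fail)
8. dequeue(): size=2

Answer: 4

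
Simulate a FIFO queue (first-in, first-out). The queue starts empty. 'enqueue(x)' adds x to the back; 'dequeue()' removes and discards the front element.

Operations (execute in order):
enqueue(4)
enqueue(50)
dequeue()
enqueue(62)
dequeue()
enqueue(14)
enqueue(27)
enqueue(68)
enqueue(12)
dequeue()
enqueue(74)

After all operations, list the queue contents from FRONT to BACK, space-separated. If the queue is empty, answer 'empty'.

Answer: 14 27 68 12 74

Derivation:
enqueue(4): [4]
enqueue(50): [4, 50]
dequeue(): [50]
enqueue(62): [50, 62]
dequeue(): [62]
enqueue(14): [62, 14]
enqueue(27): [62, 14, 27]
enqueue(68): [62, 14, 27, 68]
enqueue(12): [62, 14, 27, 68, 12]
dequeue(): [14, 27, 68, 12]
enqueue(74): [14, 27, 68, 12, 74]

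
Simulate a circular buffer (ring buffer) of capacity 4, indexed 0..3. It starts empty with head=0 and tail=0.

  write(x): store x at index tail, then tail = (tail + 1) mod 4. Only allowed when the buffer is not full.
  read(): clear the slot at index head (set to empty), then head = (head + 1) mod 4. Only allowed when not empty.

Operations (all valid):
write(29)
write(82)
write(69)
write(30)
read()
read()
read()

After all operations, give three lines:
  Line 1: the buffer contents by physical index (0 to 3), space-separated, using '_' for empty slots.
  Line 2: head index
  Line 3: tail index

write(29): buf=[29 _ _ _], head=0, tail=1, size=1
write(82): buf=[29 82 _ _], head=0, tail=2, size=2
write(69): buf=[29 82 69 _], head=0, tail=3, size=3
write(30): buf=[29 82 69 30], head=0, tail=0, size=4
read(): buf=[_ 82 69 30], head=1, tail=0, size=3
read(): buf=[_ _ 69 30], head=2, tail=0, size=2
read(): buf=[_ _ _ 30], head=3, tail=0, size=1

Answer: _ _ _ 30
3
0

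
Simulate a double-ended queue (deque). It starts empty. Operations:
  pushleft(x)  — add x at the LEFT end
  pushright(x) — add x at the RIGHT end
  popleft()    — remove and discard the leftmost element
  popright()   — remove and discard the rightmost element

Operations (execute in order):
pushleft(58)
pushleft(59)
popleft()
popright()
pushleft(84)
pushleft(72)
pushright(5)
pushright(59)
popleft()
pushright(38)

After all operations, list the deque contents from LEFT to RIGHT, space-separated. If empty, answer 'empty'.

Answer: 84 5 59 38

Derivation:
pushleft(58): [58]
pushleft(59): [59, 58]
popleft(): [58]
popright(): []
pushleft(84): [84]
pushleft(72): [72, 84]
pushright(5): [72, 84, 5]
pushright(59): [72, 84, 5, 59]
popleft(): [84, 5, 59]
pushright(38): [84, 5, 59, 38]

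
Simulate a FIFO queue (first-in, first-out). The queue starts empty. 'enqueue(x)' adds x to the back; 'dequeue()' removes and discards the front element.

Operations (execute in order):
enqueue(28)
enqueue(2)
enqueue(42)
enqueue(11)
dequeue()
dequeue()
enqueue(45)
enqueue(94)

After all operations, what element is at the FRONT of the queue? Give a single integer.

Answer: 42

Derivation:
enqueue(28): queue = [28]
enqueue(2): queue = [28, 2]
enqueue(42): queue = [28, 2, 42]
enqueue(11): queue = [28, 2, 42, 11]
dequeue(): queue = [2, 42, 11]
dequeue(): queue = [42, 11]
enqueue(45): queue = [42, 11, 45]
enqueue(94): queue = [42, 11, 45, 94]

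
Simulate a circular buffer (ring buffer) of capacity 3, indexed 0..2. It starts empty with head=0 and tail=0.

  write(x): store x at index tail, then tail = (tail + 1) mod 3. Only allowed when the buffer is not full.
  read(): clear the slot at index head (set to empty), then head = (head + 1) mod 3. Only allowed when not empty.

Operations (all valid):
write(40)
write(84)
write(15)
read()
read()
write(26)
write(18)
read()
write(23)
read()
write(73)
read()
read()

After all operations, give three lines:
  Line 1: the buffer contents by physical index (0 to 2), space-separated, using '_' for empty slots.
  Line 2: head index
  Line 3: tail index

write(40): buf=[40 _ _], head=0, tail=1, size=1
write(84): buf=[40 84 _], head=0, tail=2, size=2
write(15): buf=[40 84 15], head=0, tail=0, size=3
read(): buf=[_ 84 15], head=1, tail=0, size=2
read(): buf=[_ _ 15], head=2, tail=0, size=1
write(26): buf=[26 _ 15], head=2, tail=1, size=2
write(18): buf=[26 18 15], head=2, tail=2, size=3
read(): buf=[26 18 _], head=0, tail=2, size=2
write(23): buf=[26 18 23], head=0, tail=0, size=3
read(): buf=[_ 18 23], head=1, tail=0, size=2
write(73): buf=[73 18 23], head=1, tail=1, size=3
read(): buf=[73 _ 23], head=2, tail=1, size=2
read(): buf=[73 _ _], head=0, tail=1, size=1

Answer: 73 _ _
0
1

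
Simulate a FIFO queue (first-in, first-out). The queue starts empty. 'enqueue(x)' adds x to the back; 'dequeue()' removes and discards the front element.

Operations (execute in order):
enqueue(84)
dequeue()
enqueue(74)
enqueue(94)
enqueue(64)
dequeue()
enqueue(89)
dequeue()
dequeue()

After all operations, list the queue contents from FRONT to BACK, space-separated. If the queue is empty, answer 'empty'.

Answer: 89

Derivation:
enqueue(84): [84]
dequeue(): []
enqueue(74): [74]
enqueue(94): [74, 94]
enqueue(64): [74, 94, 64]
dequeue(): [94, 64]
enqueue(89): [94, 64, 89]
dequeue(): [64, 89]
dequeue(): [89]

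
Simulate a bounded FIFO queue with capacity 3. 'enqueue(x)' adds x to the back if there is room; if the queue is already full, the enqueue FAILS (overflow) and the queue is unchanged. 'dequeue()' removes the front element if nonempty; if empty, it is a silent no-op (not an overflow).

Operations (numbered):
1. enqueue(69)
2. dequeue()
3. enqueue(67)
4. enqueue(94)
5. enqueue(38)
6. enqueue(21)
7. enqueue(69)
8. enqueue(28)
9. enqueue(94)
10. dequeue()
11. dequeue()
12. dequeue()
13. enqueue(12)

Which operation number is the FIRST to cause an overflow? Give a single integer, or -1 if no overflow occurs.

1. enqueue(69): size=1
2. dequeue(): size=0
3. enqueue(67): size=1
4. enqueue(94): size=2
5. enqueue(38): size=3
6. enqueue(21): size=3=cap → OVERFLOW (fail)
7. enqueue(69): size=3=cap → OVERFLOW (fail)
8. enqueue(28): size=3=cap → OVERFLOW (fail)
9. enqueue(94): size=3=cap → OVERFLOW (fail)
10. dequeue(): size=2
11. dequeue(): size=1
12. dequeue(): size=0
13. enqueue(12): size=1

Answer: 6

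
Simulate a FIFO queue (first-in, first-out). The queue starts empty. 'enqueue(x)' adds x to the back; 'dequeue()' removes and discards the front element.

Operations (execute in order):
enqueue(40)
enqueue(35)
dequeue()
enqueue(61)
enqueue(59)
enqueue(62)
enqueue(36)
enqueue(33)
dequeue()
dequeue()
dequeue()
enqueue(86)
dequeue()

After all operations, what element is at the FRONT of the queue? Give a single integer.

Answer: 36

Derivation:
enqueue(40): queue = [40]
enqueue(35): queue = [40, 35]
dequeue(): queue = [35]
enqueue(61): queue = [35, 61]
enqueue(59): queue = [35, 61, 59]
enqueue(62): queue = [35, 61, 59, 62]
enqueue(36): queue = [35, 61, 59, 62, 36]
enqueue(33): queue = [35, 61, 59, 62, 36, 33]
dequeue(): queue = [61, 59, 62, 36, 33]
dequeue(): queue = [59, 62, 36, 33]
dequeue(): queue = [62, 36, 33]
enqueue(86): queue = [62, 36, 33, 86]
dequeue(): queue = [36, 33, 86]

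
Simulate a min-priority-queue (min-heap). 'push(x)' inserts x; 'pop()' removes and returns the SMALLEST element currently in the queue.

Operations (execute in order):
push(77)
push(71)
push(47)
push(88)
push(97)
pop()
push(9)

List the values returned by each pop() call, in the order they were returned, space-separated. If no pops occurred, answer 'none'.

Answer: 47

Derivation:
push(77): heap contents = [77]
push(71): heap contents = [71, 77]
push(47): heap contents = [47, 71, 77]
push(88): heap contents = [47, 71, 77, 88]
push(97): heap contents = [47, 71, 77, 88, 97]
pop() → 47: heap contents = [71, 77, 88, 97]
push(9): heap contents = [9, 71, 77, 88, 97]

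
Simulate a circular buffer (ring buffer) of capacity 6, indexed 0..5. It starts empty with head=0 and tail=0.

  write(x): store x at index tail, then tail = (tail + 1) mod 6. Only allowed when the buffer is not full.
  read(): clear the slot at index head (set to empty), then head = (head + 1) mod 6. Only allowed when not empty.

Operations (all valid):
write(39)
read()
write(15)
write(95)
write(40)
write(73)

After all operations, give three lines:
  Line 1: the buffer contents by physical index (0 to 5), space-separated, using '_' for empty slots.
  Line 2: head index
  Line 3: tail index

write(39): buf=[39 _ _ _ _ _], head=0, tail=1, size=1
read(): buf=[_ _ _ _ _ _], head=1, tail=1, size=0
write(15): buf=[_ 15 _ _ _ _], head=1, tail=2, size=1
write(95): buf=[_ 15 95 _ _ _], head=1, tail=3, size=2
write(40): buf=[_ 15 95 40 _ _], head=1, tail=4, size=3
write(73): buf=[_ 15 95 40 73 _], head=1, tail=5, size=4

Answer: _ 15 95 40 73 _
1
5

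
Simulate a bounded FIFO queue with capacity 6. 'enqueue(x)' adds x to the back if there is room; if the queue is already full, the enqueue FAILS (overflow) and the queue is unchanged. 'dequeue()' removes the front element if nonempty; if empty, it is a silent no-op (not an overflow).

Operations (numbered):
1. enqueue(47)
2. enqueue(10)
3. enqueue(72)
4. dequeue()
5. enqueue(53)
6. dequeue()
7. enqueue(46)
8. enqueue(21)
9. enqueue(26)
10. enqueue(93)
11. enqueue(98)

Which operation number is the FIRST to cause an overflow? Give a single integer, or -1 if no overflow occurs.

1. enqueue(47): size=1
2. enqueue(10): size=2
3. enqueue(72): size=3
4. dequeue(): size=2
5. enqueue(53): size=3
6. dequeue(): size=2
7. enqueue(46): size=3
8. enqueue(21): size=4
9. enqueue(26): size=5
10. enqueue(93): size=6
11. enqueue(98): size=6=cap → OVERFLOW (fail)

Answer: 11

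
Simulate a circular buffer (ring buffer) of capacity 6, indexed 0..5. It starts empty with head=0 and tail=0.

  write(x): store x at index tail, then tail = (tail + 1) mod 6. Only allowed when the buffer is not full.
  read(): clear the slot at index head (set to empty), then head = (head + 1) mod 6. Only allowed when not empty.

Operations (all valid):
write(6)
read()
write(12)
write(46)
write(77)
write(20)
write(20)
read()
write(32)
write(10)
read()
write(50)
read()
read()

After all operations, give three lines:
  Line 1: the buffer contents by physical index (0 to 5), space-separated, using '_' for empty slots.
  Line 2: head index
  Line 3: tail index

Answer: 32 10 50 _ _ 20
5
3

Derivation:
write(6): buf=[6 _ _ _ _ _], head=0, tail=1, size=1
read(): buf=[_ _ _ _ _ _], head=1, tail=1, size=0
write(12): buf=[_ 12 _ _ _ _], head=1, tail=2, size=1
write(46): buf=[_ 12 46 _ _ _], head=1, tail=3, size=2
write(77): buf=[_ 12 46 77 _ _], head=1, tail=4, size=3
write(20): buf=[_ 12 46 77 20 _], head=1, tail=5, size=4
write(20): buf=[_ 12 46 77 20 20], head=1, tail=0, size=5
read(): buf=[_ _ 46 77 20 20], head=2, tail=0, size=4
write(32): buf=[32 _ 46 77 20 20], head=2, tail=1, size=5
write(10): buf=[32 10 46 77 20 20], head=2, tail=2, size=6
read(): buf=[32 10 _ 77 20 20], head=3, tail=2, size=5
write(50): buf=[32 10 50 77 20 20], head=3, tail=3, size=6
read(): buf=[32 10 50 _ 20 20], head=4, tail=3, size=5
read(): buf=[32 10 50 _ _ 20], head=5, tail=3, size=4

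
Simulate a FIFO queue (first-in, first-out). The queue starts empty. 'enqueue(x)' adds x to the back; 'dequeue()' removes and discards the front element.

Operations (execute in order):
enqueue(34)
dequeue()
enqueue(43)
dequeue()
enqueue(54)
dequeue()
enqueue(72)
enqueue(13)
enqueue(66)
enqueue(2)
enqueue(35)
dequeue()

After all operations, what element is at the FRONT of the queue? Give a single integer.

enqueue(34): queue = [34]
dequeue(): queue = []
enqueue(43): queue = [43]
dequeue(): queue = []
enqueue(54): queue = [54]
dequeue(): queue = []
enqueue(72): queue = [72]
enqueue(13): queue = [72, 13]
enqueue(66): queue = [72, 13, 66]
enqueue(2): queue = [72, 13, 66, 2]
enqueue(35): queue = [72, 13, 66, 2, 35]
dequeue(): queue = [13, 66, 2, 35]

Answer: 13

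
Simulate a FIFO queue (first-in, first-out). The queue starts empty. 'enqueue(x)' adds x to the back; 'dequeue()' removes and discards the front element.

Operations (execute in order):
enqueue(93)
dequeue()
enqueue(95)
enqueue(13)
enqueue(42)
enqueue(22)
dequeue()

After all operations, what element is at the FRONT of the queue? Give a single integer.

enqueue(93): queue = [93]
dequeue(): queue = []
enqueue(95): queue = [95]
enqueue(13): queue = [95, 13]
enqueue(42): queue = [95, 13, 42]
enqueue(22): queue = [95, 13, 42, 22]
dequeue(): queue = [13, 42, 22]

Answer: 13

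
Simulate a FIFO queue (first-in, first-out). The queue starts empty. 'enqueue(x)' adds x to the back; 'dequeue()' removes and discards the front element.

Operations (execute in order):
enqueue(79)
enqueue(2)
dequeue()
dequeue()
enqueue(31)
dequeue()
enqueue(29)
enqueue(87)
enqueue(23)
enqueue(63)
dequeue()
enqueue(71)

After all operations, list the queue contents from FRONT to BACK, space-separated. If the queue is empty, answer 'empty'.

enqueue(79): [79]
enqueue(2): [79, 2]
dequeue(): [2]
dequeue(): []
enqueue(31): [31]
dequeue(): []
enqueue(29): [29]
enqueue(87): [29, 87]
enqueue(23): [29, 87, 23]
enqueue(63): [29, 87, 23, 63]
dequeue(): [87, 23, 63]
enqueue(71): [87, 23, 63, 71]

Answer: 87 23 63 71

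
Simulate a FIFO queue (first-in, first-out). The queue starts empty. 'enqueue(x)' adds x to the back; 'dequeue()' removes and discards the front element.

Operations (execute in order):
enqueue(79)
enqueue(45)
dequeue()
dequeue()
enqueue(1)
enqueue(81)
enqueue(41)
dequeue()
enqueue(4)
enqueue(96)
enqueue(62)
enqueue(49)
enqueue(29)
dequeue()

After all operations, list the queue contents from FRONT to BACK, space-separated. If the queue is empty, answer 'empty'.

Answer: 41 4 96 62 49 29

Derivation:
enqueue(79): [79]
enqueue(45): [79, 45]
dequeue(): [45]
dequeue(): []
enqueue(1): [1]
enqueue(81): [1, 81]
enqueue(41): [1, 81, 41]
dequeue(): [81, 41]
enqueue(4): [81, 41, 4]
enqueue(96): [81, 41, 4, 96]
enqueue(62): [81, 41, 4, 96, 62]
enqueue(49): [81, 41, 4, 96, 62, 49]
enqueue(29): [81, 41, 4, 96, 62, 49, 29]
dequeue(): [41, 4, 96, 62, 49, 29]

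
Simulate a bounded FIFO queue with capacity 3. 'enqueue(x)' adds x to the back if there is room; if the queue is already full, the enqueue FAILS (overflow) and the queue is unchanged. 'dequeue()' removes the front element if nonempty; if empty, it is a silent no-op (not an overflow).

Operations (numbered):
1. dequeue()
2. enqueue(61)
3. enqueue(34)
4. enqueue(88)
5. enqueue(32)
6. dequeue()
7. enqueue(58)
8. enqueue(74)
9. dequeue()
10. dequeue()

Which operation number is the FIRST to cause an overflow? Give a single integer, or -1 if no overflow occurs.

Answer: 5

Derivation:
1. dequeue(): empty, no-op, size=0
2. enqueue(61): size=1
3. enqueue(34): size=2
4. enqueue(88): size=3
5. enqueue(32): size=3=cap → OVERFLOW (fail)
6. dequeue(): size=2
7. enqueue(58): size=3
8. enqueue(74): size=3=cap → OVERFLOW (fail)
9. dequeue(): size=2
10. dequeue(): size=1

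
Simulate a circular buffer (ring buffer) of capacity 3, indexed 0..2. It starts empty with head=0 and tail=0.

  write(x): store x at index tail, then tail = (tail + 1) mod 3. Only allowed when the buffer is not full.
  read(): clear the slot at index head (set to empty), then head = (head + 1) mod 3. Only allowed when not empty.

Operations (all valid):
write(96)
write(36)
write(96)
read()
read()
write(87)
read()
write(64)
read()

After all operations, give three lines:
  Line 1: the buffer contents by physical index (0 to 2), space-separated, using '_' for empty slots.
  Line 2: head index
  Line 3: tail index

Answer: _ 64 _
1
2

Derivation:
write(96): buf=[96 _ _], head=0, tail=1, size=1
write(36): buf=[96 36 _], head=0, tail=2, size=2
write(96): buf=[96 36 96], head=0, tail=0, size=3
read(): buf=[_ 36 96], head=1, tail=0, size=2
read(): buf=[_ _ 96], head=2, tail=0, size=1
write(87): buf=[87 _ 96], head=2, tail=1, size=2
read(): buf=[87 _ _], head=0, tail=1, size=1
write(64): buf=[87 64 _], head=0, tail=2, size=2
read(): buf=[_ 64 _], head=1, tail=2, size=1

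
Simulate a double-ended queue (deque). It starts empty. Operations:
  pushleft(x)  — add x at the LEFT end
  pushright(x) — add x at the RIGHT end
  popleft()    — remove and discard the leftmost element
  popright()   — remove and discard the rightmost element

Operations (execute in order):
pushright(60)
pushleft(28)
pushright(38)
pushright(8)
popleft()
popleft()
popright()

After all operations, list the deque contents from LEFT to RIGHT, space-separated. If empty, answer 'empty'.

pushright(60): [60]
pushleft(28): [28, 60]
pushright(38): [28, 60, 38]
pushright(8): [28, 60, 38, 8]
popleft(): [60, 38, 8]
popleft(): [38, 8]
popright(): [38]

Answer: 38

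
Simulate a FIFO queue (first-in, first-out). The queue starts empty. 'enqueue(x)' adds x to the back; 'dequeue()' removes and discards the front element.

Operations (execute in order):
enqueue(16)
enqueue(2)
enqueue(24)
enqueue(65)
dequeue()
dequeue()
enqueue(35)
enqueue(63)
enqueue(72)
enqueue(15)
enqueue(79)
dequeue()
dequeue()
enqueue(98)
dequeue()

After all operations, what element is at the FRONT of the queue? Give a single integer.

enqueue(16): queue = [16]
enqueue(2): queue = [16, 2]
enqueue(24): queue = [16, 2, 24]
enqueue(65): queue = [16, 2, 24, 65]
dequeue(): queue = [2, 24, 65]
dequeue(): queue = [24, 65]
enqueue(35): queue = [24, 65, 35]
enqueue(63): queue = [24, 65, 35, 63]
enqueue(72): queue = [24, 65, 35, 63, 72]
enqueue(15): queue = [24, 65, 35, 63, 72, 15]
enqueue(79): queue = [24, 65, 35, 63, 72, 15, 79]
dequeue(): queue = [65, 35, 63, 72, 15, 79]
dequeue(): queue = [35, 63, 72, 15, 79]
enqueue(98): queue = [35, 63, 72, 15, 79, 98]
dequeue(): queue = [63, 72, 15, 79, 98]

Answer: 63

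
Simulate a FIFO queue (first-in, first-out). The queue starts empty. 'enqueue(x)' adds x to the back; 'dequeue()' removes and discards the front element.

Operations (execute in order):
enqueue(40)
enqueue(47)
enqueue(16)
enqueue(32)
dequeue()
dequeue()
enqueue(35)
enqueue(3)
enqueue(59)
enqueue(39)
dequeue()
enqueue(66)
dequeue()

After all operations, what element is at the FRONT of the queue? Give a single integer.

Answer: 35

Derivation:
enqueue(40): queue = [40]
enqueue(47): queue = [40, 47]
enqueue(16): queue = [40, 47, 16]
enqueue(32): queue = [40, 47, 16, 32]
dequeue(): queue = [47, 16, 32]
dequeue(): queue = [16, 32]
enqueue(35): queue = [16, 32, 35]
enqueue(3): queue = [16, 32, 35, 3]
enqueue(59): queue = [16, 32, 35, 3, 59]
enqueue(39): queue = [16, 32, 35, 3, 59, 39]
dequeue(): queue = [32, 35, 3, 59, 39]
enqueue(66): queue = [32, 35, 3, 59, 39, 66]
dequeue(): queue = [35, 3, 59, 39, 66]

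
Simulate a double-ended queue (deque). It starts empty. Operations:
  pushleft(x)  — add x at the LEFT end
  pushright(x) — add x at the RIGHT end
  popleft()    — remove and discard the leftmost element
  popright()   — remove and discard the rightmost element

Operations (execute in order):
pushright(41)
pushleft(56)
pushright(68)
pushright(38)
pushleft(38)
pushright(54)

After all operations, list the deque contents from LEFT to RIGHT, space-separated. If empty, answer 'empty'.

Answer: 38 56 41 68 38 54

Derivation:
pushright(41): [41]
pushleft(56): [56, 41]
pushright(68): [56, 41, 68]
pushright(38): [56, 41, 68, 38]
pushleft(38): [38, 56, 41, 68, 38]
pushright(54): [38, 56, 41, 68, 38, 54]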